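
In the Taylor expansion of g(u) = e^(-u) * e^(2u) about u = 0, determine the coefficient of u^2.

1/2

Write out both Maclaurin series and multiply, keeping only the needed powers.
g(0) = 1
g′(0) = 1
g′′(0) = 1
So c_2 = g′′(0)/2! = 1/2.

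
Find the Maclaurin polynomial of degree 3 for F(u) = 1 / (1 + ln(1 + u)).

-7*u^3/3 + 3*u^2/2 - u + 1

Use the geometric series for the reciprocal, then substitute.
F(0) = 1
F′(0) = -1
F′′(0) = 3
F′′′(0) = -14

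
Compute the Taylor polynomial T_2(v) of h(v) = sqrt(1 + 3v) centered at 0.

-9*v^2/8 + 3*v/2 + 1

Use the known series and substitute for the argument.
h(0) = 1
h′(0) = 3/2
h′′(0) = -9/4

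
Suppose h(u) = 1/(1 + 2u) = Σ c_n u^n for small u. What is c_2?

4

Use the known series and substitute for the argument.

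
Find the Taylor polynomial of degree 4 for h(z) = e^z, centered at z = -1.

(z + 1)^4*e^(-1)/24 + (z + 1)^3*e^(-1)/6 + (z + 1)^2*e^(-1)/2 + (z + 1)*e^(-1) + e^(-1)

Differentiate repeatedly and evaluate at the center.
h(-1) = e^(-1)
h′(-1) = e^(-1)
h′′(-1) = e^(-1)
h′′′(-1) = e^(-1)
h^(4)(-1) = e^(-1)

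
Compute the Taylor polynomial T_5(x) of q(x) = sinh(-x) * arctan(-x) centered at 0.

Multiply the two series term by term and collect like powers.
[x^0] = 0;  [x^1] = 0;  [x^2] = 1;  [x^3] = 0;  [x^4] = -1/6;  [x^5] = 0.

-x^4/6 + x^2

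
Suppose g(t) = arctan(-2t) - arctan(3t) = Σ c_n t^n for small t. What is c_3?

Expand each term separately and add.
[t^0] = 0;  [t^1] = -5;  [t^2] = 0;  [t^3] = 35/3.

35/3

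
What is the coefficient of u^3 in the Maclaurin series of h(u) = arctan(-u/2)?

h(0) = 0
h′(0) = -1/2
h′′(0) = 0
h′′′(0) = 1/4
So c_3 = h′′′(0)/3! = 1/24.

1/24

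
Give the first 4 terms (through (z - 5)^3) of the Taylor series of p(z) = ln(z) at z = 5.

(z - 5)^3/375 - (z - 5)^2/50 + (z - 5)/5 + ln(5)

[(z - 5)^0] = ln(5);  [(z - 5)^1] = 1/5;  [(z - 5)^2] = -1/50;  [(z - 5)^3] = 1/375.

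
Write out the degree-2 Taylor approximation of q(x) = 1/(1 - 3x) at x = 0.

q(0) = 1
q′(0) = 3
q′′(0) = 18
Then c_k = q^(k)(0)/k! gives each Taylor coefficient.

9*x^2 + 3*x + 1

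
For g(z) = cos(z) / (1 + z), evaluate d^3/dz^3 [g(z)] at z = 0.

-3

Take the Cauchy product of the two expansions.
From the series, [z^3] g = -1/2; multiply by 3! = 6 to get -3.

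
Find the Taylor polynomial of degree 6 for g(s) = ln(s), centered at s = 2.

-(s - 2)^6/384 + (s - 2)^5/160 - (s - 2)^4/64 + (s - 2)^3/24 - (s - 2)^2/8 + (s - 2)/2 + ln(2)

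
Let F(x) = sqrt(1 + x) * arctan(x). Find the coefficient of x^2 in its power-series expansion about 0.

Write out both Maclaurin series and multiply, keeping only the needed powers.

1/2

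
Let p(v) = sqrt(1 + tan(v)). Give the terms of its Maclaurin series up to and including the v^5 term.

Substitute the inner expansion into the outer series and collect powers.
[v^0] = 1;  [v^1] = 1/2;  [v^2] = -1/8;  [v^3] = 11/48;  [v^4] = -47/384;  [v^5] = 601/3840.

601*v^5/3840 - 47*v^4/384 + 11*v^3/48 - v^2/8 + v/2 + 1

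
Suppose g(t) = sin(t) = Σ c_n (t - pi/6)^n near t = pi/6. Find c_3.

Differentiate repeatedly and evaluate at the center.
g(pi/6) = 1/2
g′(pi/6) = sqrt(3)/2
g′′(pi/6) = -1/2
g′′′(pi/6) = -sqrt(3)/2

-sqrt(3)/12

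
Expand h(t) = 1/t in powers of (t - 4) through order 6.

(t - 4)^6/16384 - (t - 4)^5/4096 + (t - 4)^4/1024 - (t - 4)^3/256 + (t - 4)^2/64 - (t - 4)/16 + 1/4

Apply the Taylor formula c_k = f^(k)(a)/k!.
h(4) = 1/4
h′(4) = -1/16
h′′(4) = 1/32
h′′′(4) = -3/128
h^(4)(4) = 3/128
h^(5)(4) = -15/512
h^(6)(4) = 45/1024
The Taylor polynomial is Σ h^(k)(4)/k! · (t - 4)^k.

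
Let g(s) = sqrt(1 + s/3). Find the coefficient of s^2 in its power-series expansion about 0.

Differentiate repeatedly and evaluate at the center.
[s^0] = 1;  [s^1] = 1/6;  [s^2] = -1/72.
So c_2 = g′′(0)/2! = -1/72.

-1/72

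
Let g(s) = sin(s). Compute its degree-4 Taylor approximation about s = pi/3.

g(pi/3) = sqrt(3)/2
g′(pi/3) = 1/2
g′′(pi/3) = -sqrt(3)/2
g′′′(pi/3) = -1/2
g^(4)(pi/3) = sqrt(3)/2

sqrt(3)*(s - pi/3)^4/48 - (s - pi/3)^3/12 - sqrt(3)*(s - pi/3)^2/4 + (s - pi/3)/2 + sqrt(3)/2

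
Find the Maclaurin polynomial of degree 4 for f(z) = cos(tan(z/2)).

-7*z^4/384 - z^2/8 + 1

Substitute the inner expansion into the outer series and collect powers.
[z^0] = 1;  [z^1] = 0;  [z^2] = -1/8;  [z^3] = 0;  [z^4] = -7/384.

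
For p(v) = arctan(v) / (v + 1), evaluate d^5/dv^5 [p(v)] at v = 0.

104

Multiply the numerator's expansion by the denominator's geometric series.
From the series, [v^5] p = 13/15; multiply by 5! = 120 to get 104.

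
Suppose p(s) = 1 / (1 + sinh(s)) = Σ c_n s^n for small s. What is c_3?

-7/6

Use the geometric series for the reciprocal, then substitute.
[s^0] = 1;  [s^1] = -1;  [s^2] = 1;  [s^3] = -7/6.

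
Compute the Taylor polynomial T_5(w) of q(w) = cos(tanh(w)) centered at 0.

3*w^4/8 - w^2/2 + 1

Substitute the inner expansion into the outer series and collect powers.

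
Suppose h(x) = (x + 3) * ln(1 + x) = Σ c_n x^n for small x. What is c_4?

Distribute the polynomial across the series and collect like powers.
[x^0] = 0;  [x^1] = 3;  [x^2] = -1/2;  [x^3] = 1/2;  [x^4] = -5/12.

-5/12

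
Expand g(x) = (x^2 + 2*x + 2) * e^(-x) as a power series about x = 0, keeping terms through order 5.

-x^5/10 + x^4/4 - x^3/3 + 2

Shift and add copies of the series according to the polynomial's terms.
g(0) = 2
g′(0) = 0
g′′(0) = 0
g′′′(0) = -2
g^(4)(0) = 6
g^(5)(0) = -12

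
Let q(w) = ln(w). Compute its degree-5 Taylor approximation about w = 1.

(w - 1)^5/5 - (w - 1)^4/4 + (w - 1)^3/3 - (w - 1)^2/2 + (w - 1)

[(w - 1)^0] = 0;  [(w - 1)^1] = 1;  [(w - 1)^2] = -1/2;  [(w - 1)^3] = 1/3;  [(w - 1)^4] = -1/4;  [(w - 1)^5] = 1/5.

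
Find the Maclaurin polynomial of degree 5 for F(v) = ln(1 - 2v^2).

-2*v^4 - 2*v^2

Apply the Taylor formula c_k = f^(k)(a)/k!.
F(0) = 0
F′(0) = 0
F′′(0) = -4
F′′′(0) = 0
F^(4)(0) = -48
F^(5)(0) = 0
Then c_k = F^(k)(0)/k! gives each Taylor coefficient.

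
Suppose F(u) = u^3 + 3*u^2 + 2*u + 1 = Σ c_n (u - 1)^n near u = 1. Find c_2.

6

Apply the Taylor formula c_k = f^(k)(a)/k!.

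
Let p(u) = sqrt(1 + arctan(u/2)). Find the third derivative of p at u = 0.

-5/64

Substitute the inner expansion into the outer series and collect powers.
The coefficient of u^3 in the expansion is -5/384, so p′′′(0) = 3! * (-5/384) = -5/64.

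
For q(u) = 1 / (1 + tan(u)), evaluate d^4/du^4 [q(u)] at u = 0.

Use the geometric series for the reciprocal, then substitute.
From the series, [u^4] q = 5/3; multiply by 4! = 24 to get 40.

40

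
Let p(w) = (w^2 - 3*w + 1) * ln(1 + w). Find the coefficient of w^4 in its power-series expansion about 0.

-7/4

Shift and add copies of the series according to the polynomial's terms.
[w^0] = 0;  [w^1] = 1;  [w^2] = -7/2;  [w^3] = 17/6;  [w^4] = -7/4.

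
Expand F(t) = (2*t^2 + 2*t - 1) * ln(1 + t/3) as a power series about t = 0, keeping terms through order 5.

43*t^5/2430 - t^4/12 + 44*t^3/81 + 13*t^2/18 - t/3

Shift and add copies of the series according to the polynomial's terms.
F(0) = 0
F′(0) = -1/3
F′′(0) = 13/9
F′′′(0) = 88/27
F^(4)(0) = -2
F^(5)(0) = 172/81
Then c_k = F^(k)(0)/k! gives each Taylor coefficient.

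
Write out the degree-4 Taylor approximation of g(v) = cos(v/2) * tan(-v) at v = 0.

-5*v^3/24 - v

Multiply the two series term by term and collect like powers.
[v^0] = 0;  [v^1] = -1;  [v^2] = 0;  [v^3] = -5/24;  [v^4] = 0.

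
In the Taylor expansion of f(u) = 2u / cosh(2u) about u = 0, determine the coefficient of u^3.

-4

Write the quotient as an unknown series and match coefficients against numerator = denominator · series.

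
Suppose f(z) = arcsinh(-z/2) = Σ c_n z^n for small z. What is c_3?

1/48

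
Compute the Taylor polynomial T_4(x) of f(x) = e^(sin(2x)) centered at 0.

-2*x^4 + 2*x^2 + 2*x + 1

Plug the Maclaurin series of the inner function into that of the outer and collect terms.
[x^0] = 1;  [x^1] = 2;  [x^2] = 2;  [x^3] = 0;  [x^4] = -2.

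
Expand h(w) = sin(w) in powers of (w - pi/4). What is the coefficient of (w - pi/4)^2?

-sqrt(2)/4

Compute the successive derivatives at the expansion point and divide by k!.
h(pi/4) = sqrt(2)/2
h′(pi/4) = sqrt(2)/2
h′′(pi/4) = -sqrt(2)/2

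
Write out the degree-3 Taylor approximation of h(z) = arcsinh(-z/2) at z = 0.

h(0) = 0
h′(0) = -1/2
h′′(0) = 0
h′′′(0) = 1/8

z^3/48 - z/2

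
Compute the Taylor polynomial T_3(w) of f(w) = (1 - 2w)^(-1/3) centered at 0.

112*w^3/81 + 8*w^2/9 + 2*w/3 + 1

Compute the successive derivatives at the expansion point and divide by k!.
f(0) = 1
f′(0) = 2/3
f′′(0) = 16/9
f′′′(0) = 224/27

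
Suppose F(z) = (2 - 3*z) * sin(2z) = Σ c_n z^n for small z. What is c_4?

4

Shift and add copies of the series according to the polynomial's terms.
[z^0] = 0;  [z^1] = 4;  [z^2] = -6;  [z^3] = -8/3;  [z^4] = 4.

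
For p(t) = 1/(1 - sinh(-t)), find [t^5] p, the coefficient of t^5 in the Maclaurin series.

Compose series: expand the inner function first, then feed it into the outer expansion.
p(0) = 1
p′(0) = -1
p′′(0) = 2
p′′′(0) = -7
p^(4)(0) = 32
p^(5)(0) = -181
Dividing each by k! gives the coefficients c_0, ..., c_5.

-181/120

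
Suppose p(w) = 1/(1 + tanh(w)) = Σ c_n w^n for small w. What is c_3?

Substitute the inner expansion into the outer series and collect powers.
[w^0] = 1;  [w^1] = -1;  [w^2] = 1;  [w^3] = -2/3.
So c_3 = p′′′(0)/3! = -2/3.

-2/3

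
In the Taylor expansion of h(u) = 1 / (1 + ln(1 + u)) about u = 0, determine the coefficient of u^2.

3/2

Expand as Σ (-1)^k u^k with u equal to the inner function's series.
So c_2 = h′′(0)/2! = 3/2.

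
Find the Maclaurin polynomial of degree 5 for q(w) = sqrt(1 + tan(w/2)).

601*w^5/122880 - 47*w^4/6144 + 11*w^3/384 - w^2/32 + w/4 + 1

Plug the Maclaurin series of the inner function into that of the outer and collect terms.
q(0) = 1
q′(0) = 1/4
q′′(0) = -1/16
q′′′(0) = 11/64
q^(4)(0) = -47/256
q^(5)(0) = 601/1024
Dividing each by k! gives the coefficients c_0, ..., c_5.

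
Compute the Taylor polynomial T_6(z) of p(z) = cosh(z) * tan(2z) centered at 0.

341*z^5/60 + 11*z^3/3 + 2*z

Take the Cauchy product of the two expansions.
p(0) = 0
p′(0) = 2
p′′(0) = 0
p′′′(0) = 22
p^(4)(0) = 0
p^(5)(0) = 682
p^(6)(0) = 0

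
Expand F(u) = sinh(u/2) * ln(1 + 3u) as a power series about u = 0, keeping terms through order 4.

73*u^4/16 - 9*u^3/4 + 3*u^2/2

Multiply the two series term by term and collect like powers.
[u^0] = 0;  [u^1] = 0;  [u^2] = 3/2;  [u^3] = -9/4;  [u^4] = 73/16.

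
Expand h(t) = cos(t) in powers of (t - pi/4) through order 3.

sqrt(2)*(t - pi/4)^3/12 - sqrt(2)*(t - pi/4)^2/4 - sqrt(2)*(t - pi/4)/2 + sqrt(2)/2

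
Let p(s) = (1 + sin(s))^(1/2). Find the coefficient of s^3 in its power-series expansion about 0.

-1/48

Substitute the inner expansion into the outer series and collect powers.
[s^0] = 1;  [s^1] = 1/2;  [s^2] = -1/8;  [s^3] = -1/48.
So c_3 = p′′′(0)/3! = -1/48.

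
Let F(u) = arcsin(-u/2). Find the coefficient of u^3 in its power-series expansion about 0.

-1/48

Use the known series and substitute for the argument.
F(0) = 0
F′(0) = -1/2
F′′(0) = 0
F′′′(0) = -1/8
So c_3 = F′′′(0)/3! = -1/48.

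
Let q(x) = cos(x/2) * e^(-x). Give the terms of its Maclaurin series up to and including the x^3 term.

Take the Cauchy product of the two expansions.

-x^3/24 + 3*x^2/8 - x + 1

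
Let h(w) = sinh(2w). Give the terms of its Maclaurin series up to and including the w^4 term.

4*w^3/3 + 2*w

h(0) = 0
h′(0) = 2
h′′(0) = 0
h′′′(0) = 8
h^(4)(0) = 0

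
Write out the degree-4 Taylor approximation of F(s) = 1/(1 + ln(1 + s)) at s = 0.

11*s^4/3 - 7*s^3/3 + 3*s^2/2 - s + 1

Let u equal the inner series; expand the outer function in u and truncate.
F(0) = 1
F′(0) = -1
F′′(0) = 3
F′′′(0) = -14
F^(4)(0) = 88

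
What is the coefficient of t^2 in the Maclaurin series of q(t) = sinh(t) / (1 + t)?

Write out both Maclaurin series and multiply, keeping only the needed powers.

-1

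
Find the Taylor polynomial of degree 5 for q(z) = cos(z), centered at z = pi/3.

-sqrt(3)*(z - pi/3)^5/240 + (z - pi/3)^4/48 + sqrt(3)*(z - pi/3)^3/12 - (z - pi/3)^2/4 - sqrt(3)*(z - pi/3)/2 + 1/2

[(z - pi/3)^0] = 1/2;  [(z - pi/3)^1] = -sqrt(3)/2;  [(z - pi/3)^2] = -1/4;  [(z - pi/3)^3] = sqrt(3)/12;  [(z - pi/3)^4] = 1/48;  [(z - pi/3)^5] = -sqrt(3)/240.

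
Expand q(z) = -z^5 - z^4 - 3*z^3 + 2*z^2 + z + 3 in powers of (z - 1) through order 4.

-6*(z - 1)^4 - 17*(z - 1)^3 - 23*(z - 1)^2 - 13*(z - 1) + 1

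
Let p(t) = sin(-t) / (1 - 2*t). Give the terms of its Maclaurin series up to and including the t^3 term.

Multiply the numerator's expansion by the denominator's geometric series.

-23*t^3/6 - 2*t^2 - t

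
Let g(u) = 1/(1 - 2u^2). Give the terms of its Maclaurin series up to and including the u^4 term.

4*u^4 + 2*u^2 + 1

Differentiate repeatedly and evaluate at the center.
g(0) = 1
g′(0) = 0
g′′(0) = 4
g′′′(0) = 0
g^(4)(0) = 96
Then c_k = g^(k)(0)/k! gives each Taylor coefficient.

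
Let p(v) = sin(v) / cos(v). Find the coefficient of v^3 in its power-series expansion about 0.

1/3

Write the quotient as an unknown series and match coefficients against numerator = denominator · series.
p(0) = 0
p′(0) = 1
p′′(0) = 0
p′′′(0) = 2
The Taylor polynomial is Σ p^(k)(0)/k! · v^k.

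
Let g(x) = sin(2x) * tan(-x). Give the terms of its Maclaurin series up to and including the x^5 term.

2*x^4/3 - 2*x^2

Multiply the two series term by term and collect like powers.
g(0) = 0
g′(0) = 0
g′′(0) = -4
g′′′(0) = 0
g^(4)(0) = 16
g^(5)(0) = 0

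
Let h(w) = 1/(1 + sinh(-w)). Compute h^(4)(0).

32

Compose series: expand the inner function first, then feed it into the outer expansion.
The coefficient of w^4 in the expansion is 4/3, so h^(4)(0) = 4! * (4/3) = 32.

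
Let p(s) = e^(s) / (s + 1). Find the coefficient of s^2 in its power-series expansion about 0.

1/2

Use 1/(1 - r) = Σ r^k on the denominator, then take the Cauchy product.
p(0) = 1
p′(0) = 0
p′′(0) = 1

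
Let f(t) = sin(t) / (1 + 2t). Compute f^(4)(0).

Take the Cauchy product of the two expansions.
The coefficient of t^4 in the expansion is -23/3, so f^(4)(0) = 4! * (-23/3) = -184.

-184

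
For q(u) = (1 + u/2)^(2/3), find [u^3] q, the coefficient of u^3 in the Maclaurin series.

1/162

Compute the successive derivatives at the expansion point and divide by k!.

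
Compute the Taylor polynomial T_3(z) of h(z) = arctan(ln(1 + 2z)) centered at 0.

-2*z^2 + 2*z

Plug the Maclaurin series of the inner function into that of the outer and collect terms.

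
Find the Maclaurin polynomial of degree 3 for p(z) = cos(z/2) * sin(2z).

-19*z^3/12 + 2*z

Multiply the two series term by term and collect like powers.
p(0) = 0
p′(0) = 2
p′′(0) = 0
p′′′(0) = -19/2
The Taylor polynomial is Σ p^(k)(0)/k! · z^k.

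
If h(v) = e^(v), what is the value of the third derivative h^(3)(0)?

1

The coefficient of v^3 in the expansion is 1/6, so h′′′(0) = 3! * (1/6) = 1.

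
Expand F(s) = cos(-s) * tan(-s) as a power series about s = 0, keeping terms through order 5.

Take the Cauchy product of the two expansions.
[s^0] = 0;  [s^1] = -1;  [s^2] = 0;  [s^3] = 1/6;  [s^4] = 0;  [s^5] = -1/120.

-s^5/120 + s^3/6 - s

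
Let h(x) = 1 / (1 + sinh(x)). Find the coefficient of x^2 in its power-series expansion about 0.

Use the geometric series for the reciprocal, then substitute.
h(0) = 1
h′(0) = -1
h′′(0) = 2
So c_2 = h′′(0)/2! = 1.

1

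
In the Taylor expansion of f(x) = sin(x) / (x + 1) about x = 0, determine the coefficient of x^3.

Multiply the numerator's expansion by the denominator's geometric series.
So c_3 = f′′′(0)/3! = 5/6.

5/6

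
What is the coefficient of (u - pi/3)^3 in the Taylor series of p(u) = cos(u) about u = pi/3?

p(pi/3) = 1/2
p′(pi/3) = -sqrt(3)/2
p′′(pi/3) = -1/2
p′′′(pi/3) = sqrt(3)/2
So c_3 = p′′′(pi/3)/3! = sqrt(3)/12.

sqrt(3)/12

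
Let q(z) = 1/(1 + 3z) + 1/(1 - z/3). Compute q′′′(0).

-1456/9

Expand each term separately and add.
The coefficient of z^3 in the expansion is -728/27, so q′′′(0) = 3! * (-728/27) = -1456/9.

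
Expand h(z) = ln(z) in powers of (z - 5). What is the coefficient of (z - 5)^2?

-1/50

h(5) = ln(5)
h′(5) = 1/5
h′′(5) = -1/25
The Taylor polynomial is Σ h^(k)(5)/k! · (z - 5)^k.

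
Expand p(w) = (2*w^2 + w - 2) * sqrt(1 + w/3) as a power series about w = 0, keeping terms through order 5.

61*w^5/15552 - 127*w^4/5184 + 17*w^3/54 + 79*w^2/36 + 2*w/3 - 2

Distribute the polynomial across the series and collect like powers.
p(0) = -2
p′(0) = 2/3
p′′(0) = 79/18
p′′′(0) = 17/9
p^(4)(0) = -127/216
p^(5)(0) = 305/648
The Taylor polynomial is Σ p^(k)(0)/k! · w^k.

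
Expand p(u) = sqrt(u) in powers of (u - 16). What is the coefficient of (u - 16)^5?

p(16) = 4
p′(16) = 1/8
p′′(16) = -1/256
p′′′(16) = 3/8192
p^(4)(16) = -15/262144
p^(5)(16) = 105/8388608
So c_5 = p^(5)(16)/5! = 7/67108864.

7/67108864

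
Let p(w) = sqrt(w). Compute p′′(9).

-1/108

Use the known series and substitute for the argument.
The coefficient of (w - 9)^2 in the expansion is -1/216, so p′′(9) = 2! * (-1/216) = -1/108.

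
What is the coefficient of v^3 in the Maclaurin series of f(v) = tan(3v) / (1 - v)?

12

Multiply the two series term by term and collect like powers.
f(0) = 0
f′(0) = 3
f′′(0) = 6
f′′′(0) = 72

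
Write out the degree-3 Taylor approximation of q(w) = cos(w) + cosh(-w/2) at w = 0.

2 - 3*w^2/8

Combine the two series term by term.
q(0) = 2
q′(0) = 0
q′′(0) = -3/4
q′′′(0) = 0
The Taylor polynomial is Σ q^(k)(0)/k! · w^k.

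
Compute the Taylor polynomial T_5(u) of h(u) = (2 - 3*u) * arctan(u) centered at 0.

Distribute the polynomial across the series and collect like powers.

2*u^5/5 + u^4 - 2*u^3/3 - 3*u^2 + 2*u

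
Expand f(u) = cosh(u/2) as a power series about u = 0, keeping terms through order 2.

u^2/8 + 1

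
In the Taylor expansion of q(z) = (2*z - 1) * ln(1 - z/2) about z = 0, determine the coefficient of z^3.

-5/24

Multiply each power in the prefactor through the base expansion.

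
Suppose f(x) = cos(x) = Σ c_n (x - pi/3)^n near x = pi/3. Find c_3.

f(pi/3) = 1/2
f′(pi/3) = -sqrt(3)/2
f′′(pi/3) = -1/2
f′′′(pi/3) = sqrt(3)/2
So c_3 = f′′′(pi/3)/3! = sqrt(3)/12.

sqrt(3)/12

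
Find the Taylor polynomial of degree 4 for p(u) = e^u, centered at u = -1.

(u + 1)^4*e^(-1)/24 + (u + 1)^3*e^(-1)/6 + (u + 1)^2*e^(-1)/2 + (u + 1)*e^(-1) + e^(-1)

p(-1) = e^(-1)
p′(-1) = e^(-1)
p′′(-1) = e^(-1)
p′′′(-1) = e^(-1)
p^(4)(-1) = e^(-1)
The Taylor polynomial is Σ p^(k)(-1)/k! · (u + 1)^k.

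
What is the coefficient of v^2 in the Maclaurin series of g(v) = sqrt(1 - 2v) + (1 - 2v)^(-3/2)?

7

Add the two expansions coefficient-wise.
g(0) = 2
g′(0) = 2
g′′(0) = 14
So c_2 = g′′(0)/2! = 7.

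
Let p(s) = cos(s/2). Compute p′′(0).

-1/4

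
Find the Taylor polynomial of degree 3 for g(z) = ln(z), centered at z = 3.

(z - 3)^3/81 - (z - 3)^2/18 + (z - 3)/3 + ln(3)

g(3) = ln(3)
g′(3) = 1/3
g′′(3) = -1/9
g′′′(3) = 2/27
Then c_k = g^(k)(3)/k! gives each Taylor coefficient.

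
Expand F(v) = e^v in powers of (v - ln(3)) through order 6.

(v - ln(3))^6/240 + (v - ln(3))^5/40 + (v - ln(3))^4/8 + (v - ln(3))^3/2 + 3*(v - ln(3))^2/2 + 3*(v - ln(3)) + 3

F(ln(3)) = 3
F′(ln(3)) = 3
F′′(ln(3)) = 3
F′′′(ln(3)) = 3
F^(4)(ln(3)) = 3
F^(5)(ln(3)) = 3
F^(6)(ln(3)) = 3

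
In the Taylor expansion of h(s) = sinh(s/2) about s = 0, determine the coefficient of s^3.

h(0) = 0
h′(0) = 1/2
h′′(0) = 0
h′′′(0) = 1/8

1/48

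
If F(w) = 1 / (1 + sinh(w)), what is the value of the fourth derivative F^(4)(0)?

Write 1/(1+u) = 1 - u + u^2 - u^3 + ... and substitute the series for u.
From the series, [w^4] F = 4/3; multiply by 4! = 24 to get 32.

32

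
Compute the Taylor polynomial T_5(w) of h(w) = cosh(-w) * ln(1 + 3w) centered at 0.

2129*w^5/40 - 45*w^4/2 + 21*w^3/2 - 9*w^2/2 + 3*w

Write out both Maclaurin series and multiply, keeping only the needed powers.
[w^0] = 0;  [w^1] = 3;  [w^2] = -9/2;  [w^3] = 21/2;  [w^4] = -45/2;  [w^5] = 2129/40.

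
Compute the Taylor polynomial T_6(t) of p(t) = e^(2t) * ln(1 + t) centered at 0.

Expand each factor separately, then convolve coefficients.
p(0) = 0
p′(0) = 1
p′′(0) = 3
p′′′(0) = 8
p^(4)(0) = 18
p^(5)(0) = 44
p^(6)(0) = 80
Then c_k = p^(k)(0)/k! gives each Taylor coefficient.

t^6/9 + 11*t^5/30 + 3*t^4/4 + 4*t^3/3 + 3*t^2/2 + t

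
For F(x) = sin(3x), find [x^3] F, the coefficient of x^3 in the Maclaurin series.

-9/2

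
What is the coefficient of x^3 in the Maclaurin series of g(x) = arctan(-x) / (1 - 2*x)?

-11/3

Multiply the numerator's expansion by the denominator's geometric series.
g(0) = 0
g′(0) = -1
g′′(0) = -4
g′′′(0) = -22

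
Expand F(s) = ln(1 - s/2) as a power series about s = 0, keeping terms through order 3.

-s^3/24 - s^2/8 - s/2

Apply the Taylor formula c_k = f^(k)(a)/k!.
[s^0] = 0;  [s^1] = -1/2;  [s^2] = -1/8;  [s^3] = -1/24.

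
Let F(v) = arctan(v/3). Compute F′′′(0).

Compute the successive derivatives at the expansion point and divide by k!.
The coefficient of v^3 in the expansion is -1/81, so F′′′(0) = 3! * (-1/81) = -2/27.

-2/27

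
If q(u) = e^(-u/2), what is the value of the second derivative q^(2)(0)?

1/4

Differentiate repeatedly and evaluate at the center.
From the series, [u^2] q = 1/8; multiply by 2! = 2 to get 1/4.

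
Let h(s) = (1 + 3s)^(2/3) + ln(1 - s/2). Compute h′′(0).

Combine the two series term by term.
The coefficient of s^2 in the expansion is -9/8, so h′′(0) = 2! * (-9/8) = -9/4.

-9/4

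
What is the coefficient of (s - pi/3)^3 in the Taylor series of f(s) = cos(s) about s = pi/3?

f(pi/3) = 1/2
f′(pi/3) = -sqrt(3)/2
f′′(pi/3) = -1/2
f′′′(pi/3) = sqrt(3)/2
Then c_k = f^(k)(pi/3)/k! gives each Taylor coefficient.

sqrt(3)/12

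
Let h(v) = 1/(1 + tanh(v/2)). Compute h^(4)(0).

1/2

Let u equal the inner series; expand the outer function in u and truncate.
The coefficient of v^4 in the expansion is 1/48, so h^(4)(0) = 4! * (1/48) = 1/2.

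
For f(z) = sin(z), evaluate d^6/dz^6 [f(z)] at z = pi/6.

-1/2

Compute the successive derivatives at the expansion point and divide by k!.
The coefficient of (z - pi/6)^6 in the expansion is -1/1440, so f^(6)(pi/6) = 6! * (-1/1440) = -1/2.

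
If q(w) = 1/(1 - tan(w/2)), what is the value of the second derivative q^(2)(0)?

Compose series: expand the inner function first, then feed it into the outer expansion.
From the series, [w^2] q = 1/4; multiply by 2! = 2 to get 1/2.

1/2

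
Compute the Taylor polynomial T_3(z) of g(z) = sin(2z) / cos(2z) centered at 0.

8*z^3/3 + 2*z

Invert the denominator's series and multiply.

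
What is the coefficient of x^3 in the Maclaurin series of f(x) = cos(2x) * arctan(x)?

-7/3

Take the Cauchy product of the two expansions.
f(0) = 0
f′(0) = 1
f′′(0) = 0
f′′′(0) = -14
So c_3 = f′′′(0)/3! = -7/3.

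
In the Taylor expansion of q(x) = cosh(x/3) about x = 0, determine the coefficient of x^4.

q(0) = 1
q′(0) = 0
q′′(0) = 1/9
q′′′(0) = 0
q^(4)(0) = 1/81
The Taylor polynomial is Σ q^(k)(0)/k! · x^k.

1/1944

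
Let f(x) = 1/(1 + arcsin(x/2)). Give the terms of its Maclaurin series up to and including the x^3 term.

-7*x^3/48 + x^2/4 - x/2 + 1

Compose series: expand the inner function first, then feed it into the outer expansion.
f(0) = 1
f′(0) = -1/2
f′′(0) = 1/2
f′′′(0) = -7/8
Then c_k = f^(k)(0)/k! gives each Taylor coefficient.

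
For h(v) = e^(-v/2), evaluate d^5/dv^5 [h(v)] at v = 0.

The coefficient of v^5 in the expansion is -1/3840, so h^(5)(0) = 5! * (-1/3840) = -1/32.

-1/32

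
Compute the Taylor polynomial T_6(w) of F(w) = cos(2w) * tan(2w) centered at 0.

4*w^5/15 - 4*w^3/3 + 2*w

Take the Cauchy product of the two expansions.
F(0) = 0
F′(0) = 2
F′′(0) = 0
F′′′(0) = -8
F^(4)(0) = 0
F^(5)(0) = 32
F^(6)(0) = 0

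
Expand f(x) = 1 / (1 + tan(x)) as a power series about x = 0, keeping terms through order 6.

Write 1/(1+u) = 1 - u + u^2 - u^3 + ... and substitute the series for u.
f(0) = 1
f′(0) = -1
f′′(0) = 2
f′′′(0) = -8
f^(4)(0) = 40
f^(5)(0) = -256
f^(6)(0) = 1952
The Taylor polynomial is Σ f^(k)(0)/k! · x^k.

122*x^6/45 - 32*x^5/15 + 5*x^4/3 - 4*x^3/3 + x^2 - x + 1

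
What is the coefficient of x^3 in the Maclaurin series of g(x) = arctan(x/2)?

[x^0] = 0;  [x^1] = 1/2;  [x^2] = 0;  [x^3] = -1/24.

-1/24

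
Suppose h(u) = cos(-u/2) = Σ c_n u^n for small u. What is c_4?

1/384

Use the known series and substitute for the argument.
[u^0] = 1;  [u^1] = 0;  [u^2] = -1/8;  [u^3] = 0;  [u^4] = 1/384.
So c_4 = h^(4)(0)/4! = 1/384.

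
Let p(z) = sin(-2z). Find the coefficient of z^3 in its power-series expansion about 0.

p(0) = 0
p′(0) = -2
p′′(0) = 0
p′′′(0) = 8
Then c_k = p^(k)(0)/k! gives each Taylor coefficient.

4/3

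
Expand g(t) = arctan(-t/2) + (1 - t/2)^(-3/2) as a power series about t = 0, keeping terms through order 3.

121*t^3/384 + 15*t^2/32 + t/4 + 1

Add the two expansions coefficient-wise.
g(0) = 1
g′(0) = 1/4
g′′(0) = 15/16
g′′′(0) = 121/64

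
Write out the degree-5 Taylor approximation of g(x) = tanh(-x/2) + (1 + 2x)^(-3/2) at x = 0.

-20791*x^5/240 + 315*x^4/8 - 419*x^3/24 + 15*x^2/2 - 7*x/2 + 1

Combine the two series term by term.
g(0) = 1
g′(0) = -7/2
g′′(0) = 15
g′′′(0) = -419/4
g^(4)(0) = 945
g^(5)(0) = -20791/2
Then c_k = g^(k)(0)/k! gives each Taylor coefficient.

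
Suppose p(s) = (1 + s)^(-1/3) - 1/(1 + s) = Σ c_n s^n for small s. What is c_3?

67/81

Add the two expansions coefficient-wise.
[s^0] = 0;  [s^1] = 2/3;  [s^2] = -7/9;  [s^3] = 67/81.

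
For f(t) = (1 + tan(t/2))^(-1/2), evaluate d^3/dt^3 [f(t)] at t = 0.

-23/64

Plug the Maclaurin series of the inner function into that of the outer and collect terms.
The coefficient of t^3 in the expansion is -23/384, so f′′′(0) = 3! * (-23/384) = -23/64.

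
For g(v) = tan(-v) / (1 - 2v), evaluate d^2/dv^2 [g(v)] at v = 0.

Multiply the two series term by term and collect like powers.
From the series, [v^2] g = -2; multiply by 2! = 2 to get -4.

-4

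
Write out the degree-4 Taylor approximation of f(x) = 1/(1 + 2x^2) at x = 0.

4*x^4 - 2*x^2 + 1

Apply the Taylor formula c_k = f^(k)(a)/k!.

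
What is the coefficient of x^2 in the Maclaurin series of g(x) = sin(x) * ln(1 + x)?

Write out both Maclaurin series and multiply, keeping only the needed powers.
[x^0] = 0;  [x^1] = 0;  [x^2] = 1.

1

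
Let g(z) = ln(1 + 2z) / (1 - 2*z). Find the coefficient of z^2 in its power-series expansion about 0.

2

Multiply the numerator's expansion by the denominator's geometric series.
g(0) = 0
g′(0) = 2
g′′(0) = 4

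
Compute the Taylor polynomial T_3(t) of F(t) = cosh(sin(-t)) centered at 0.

t^2/2 + 1

Plug the Maclaurin series of the inner function into that of the outer and collect terms.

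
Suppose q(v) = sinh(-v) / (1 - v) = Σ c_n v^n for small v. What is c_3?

-7/6

Multiply the two series term by term and collect like powers.
q(0) = 0
q′(0) = -1
q′′(0) = -2
q′′′(0) = -7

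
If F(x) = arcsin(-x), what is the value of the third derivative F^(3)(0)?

From the series, [x^3] F = -1/6; multiply by 3! = 6 to get -1.

-1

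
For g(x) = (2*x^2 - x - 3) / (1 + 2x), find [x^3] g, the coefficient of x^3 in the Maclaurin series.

16

Shift and add copies of the series according to the polynomial's terms.
[x^0] = -3;  [x^1] = 5;  [x^2] = -8;  [x^3] = 16.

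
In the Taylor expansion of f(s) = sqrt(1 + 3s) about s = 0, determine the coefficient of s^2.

Use the known series and substitute for the argument.
f(0) = 1
f′(0) = 3/2
f′′(0) = -9/4

-9/8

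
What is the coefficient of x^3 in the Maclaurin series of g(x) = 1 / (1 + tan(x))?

Expand as Σ (-1)^k u^k with u equal to the inner function's series.
g(0) = 1
g′(0) = -1
g′′(0) = 2
g′′′(0) = -8

-4/3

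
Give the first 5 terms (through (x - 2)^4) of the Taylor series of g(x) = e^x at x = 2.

(x - 2)^4*e^(2)/24 + (x - 2)^3*e^(2)/6 + (x - 2)^2*e^(2)/2 + (x - 2)*e^(2) + e^(2)

g(2) = e^(2)
g′(2) = e^(2)
g′′(2) = e^(2)
g′′′(2) = e^(2)
g^(4)(2) = e^(2)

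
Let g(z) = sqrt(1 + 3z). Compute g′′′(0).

81/8

Use the known series and substitute for the argument.
The coefficient of z^3 in the expansion is 27/16, so g′′′(0) = 3! * (27/16) = 81/8.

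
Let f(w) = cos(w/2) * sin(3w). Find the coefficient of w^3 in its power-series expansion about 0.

Multiply the two series term by term and collect like powers.
So c_3 = f′′′(0)/3! = -39/8.

-39/8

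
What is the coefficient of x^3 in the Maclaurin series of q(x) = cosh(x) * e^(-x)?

Take the Cauchy product of the two expansions.
q(0) = 1
q′(0) = -1
q′′(0) = 2
q′′′(0) = -4

-2/3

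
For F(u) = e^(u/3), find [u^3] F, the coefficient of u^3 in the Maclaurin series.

1/162

Apply the Taylor formula c_k = f^(k)(a)/k!.
F(0) = 1
F′(0) = 1/3
F′′(0) = 1/9
F′′′(0) = 1/27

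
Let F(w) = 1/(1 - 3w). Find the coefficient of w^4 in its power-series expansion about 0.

81

F(0) = 1
F′(0) = 3
F′′(0) = 18
F′′′(0) = 162
F^(4)(0) = 1944
So c_4 = F^(4)(0)/4! = 81.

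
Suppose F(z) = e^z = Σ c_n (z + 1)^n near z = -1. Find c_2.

F(-1) = e^(-1)
F′(-1) = e^(-1)
F′′(-1) = e^(-1)
So c_2 = F′′(-1)/2! = e^(-1)/2.

e^(-1)/2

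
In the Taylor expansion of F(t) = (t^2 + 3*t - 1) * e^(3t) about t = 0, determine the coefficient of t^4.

Shift and add copies of the series according to the polynomial's terms.
[t^0] = -1;  [t^1] = 0;  [t^2] = 11/2;  [t^3] = 12;  [t^4] = 117/8.
So c_4 = F^(4)(0)/4! = 117/8.

117/8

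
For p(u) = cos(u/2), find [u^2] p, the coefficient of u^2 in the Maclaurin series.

p(0) = 1
p′(0) = 0
p′′(0) = -1/4
So c_2 = p′′(0)/2! = -1/8.

-1/8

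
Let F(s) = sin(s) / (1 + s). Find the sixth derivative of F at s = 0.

-606

Take the Cauchy product of the two expansions.
From the series, [s^6] F = -101/120; multiply by 6! = 720 to get -606.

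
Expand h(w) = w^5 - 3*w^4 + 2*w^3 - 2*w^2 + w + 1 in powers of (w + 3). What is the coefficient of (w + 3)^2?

Differentiate repeatedly and evaluate at the center.
h(-3) = -560
h′(-3) = 796
h′′(-3) = -904
So c_2 = h′′(-3)/2! = -452.

-452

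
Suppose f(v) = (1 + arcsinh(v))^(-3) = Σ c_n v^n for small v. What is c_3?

Compose series: expand the inner function first, then feed it into the outer expansion.
f(0) = 1
f′(0) = -3
f′′(0) = 12
f′′′(0) = -57
So c_3 = f′′′(0)/3! = -19/2.

-19/2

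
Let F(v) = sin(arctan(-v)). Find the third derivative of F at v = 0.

Plug the Maclaurin series of the inner function into that of the outer and collect terms.
From the series, [v^3] F = 1/2; multiply by 3! = 6 to get 3.

3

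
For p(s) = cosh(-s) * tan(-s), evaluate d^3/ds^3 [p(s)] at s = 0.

Multiply the two series term by term and collect like powers.
The coefficient of s^3 in the expansion is -5/6, so p′′′(0) = 3! * (-5/6) = -5.

-5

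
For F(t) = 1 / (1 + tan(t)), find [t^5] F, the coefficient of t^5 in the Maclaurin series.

Use the geometric series for the reciprocal, then substitute.

-32/15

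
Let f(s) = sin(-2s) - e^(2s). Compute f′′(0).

Expand each term separately and add.
From the series, [s^2] f = -2; multiply by 2! = 2 to get -4.

-4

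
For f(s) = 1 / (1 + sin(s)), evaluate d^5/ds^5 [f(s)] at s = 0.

-61

Write 1/(1+u) = 1 - u + u^2 - u^3 + ... and substitute the series for u.
The coefficient of s^5 in the expansion is -61/120, so f^(5)(0) = 5! * (-61/120) = -61.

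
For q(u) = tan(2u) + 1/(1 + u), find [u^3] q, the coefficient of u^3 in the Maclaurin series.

5/3

Combine the two series term by term.
q(0) = 1
q′(0) = 1
q′′(0) = 2
q′′′(0) = 10
The Taylor polynomial is Σ q^(k)(0)/k! · u^k.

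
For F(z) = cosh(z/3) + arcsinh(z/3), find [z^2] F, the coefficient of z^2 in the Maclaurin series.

1/18

Add the two expansions coefficient-wise.
[z^0] = 1;  [z^1] = 1/3;  [z^2] = 1/18.
So c_2 = F′′(0)/2! = 1/18.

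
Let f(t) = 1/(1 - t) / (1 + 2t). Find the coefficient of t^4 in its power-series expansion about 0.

Take the Cauchy product of the two expansions.
f(0) = 1
f′(0) = -1
f′′(0) = 6
f′′′(0) = -30
f^(4)(0) = 264
The Taylor polynomial is Σ f^(k)(0)/k! · t^k.

11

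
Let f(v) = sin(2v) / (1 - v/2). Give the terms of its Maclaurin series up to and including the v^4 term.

Expand each factor separately, then convolve coefficients.
f(0) = 0
f′(0) = 2
f′′(0) = 2
f′′′(0) = -5
f^(4)(0) = -10

-5*v^4/12 - 5*v^3/6 + v^2 + 2*v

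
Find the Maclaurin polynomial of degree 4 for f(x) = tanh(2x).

-8*x^3/3 + 2*x

Differentiate repeatedly and evaluate at the center.
f(0) = 0
f′(0) = 2
f′′(0) = 0
f′′′(0) = -16
f^(4)(0) = 0
Dividing each by k! gives the coefficients c_0, ..., c_4.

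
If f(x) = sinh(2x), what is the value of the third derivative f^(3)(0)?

From the series, [x^3] f = 4/3; multiply by 3! = 6 to get 8.

8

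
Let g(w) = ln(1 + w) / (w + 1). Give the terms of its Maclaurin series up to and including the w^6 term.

-49*w^6/20 + 137*w^5/60 - 25*w^4/12 + 11*w^3/6 - 3*w^2/2 + w

Expand 1/(denominator) as a geometric series and multiply by the numerator's series.
g(0) = 0
g′(0) = 1
g′′(0) = -3
g′′′(0) = 11
g^(4)(0) = -50
g^(5)(0) = 274
g^(6)(0) = -1764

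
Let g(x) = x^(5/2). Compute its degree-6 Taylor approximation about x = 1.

[(x - 1)^0] = 1;  [(x - 1)^1] = 5/2;  [(x - 1)^2] = 15/8;  [(x - 1)^3] = 5/16;  [(x - 1)^4] = -5/128;  [(x - 1)^5] = 3/256;  [(x - 1)^6] = -5/1024.

-5*(x - 1)^6/1024 + 3*(x - 1)^5/256 - 5*(x - 1)^4/128 + 5*(x - 1)^3/16 + 15*(x - 1)^2/8 + 5*(x - 1)/2 + 1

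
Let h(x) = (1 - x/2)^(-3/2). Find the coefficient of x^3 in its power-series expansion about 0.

h(0) = 1
h′(0) = 3/4
h′′(0) = 15/16
h′′′(0) = 105/64
Then c_k = h^(k)(0)/k! gives each Taylor coefficient.

35/128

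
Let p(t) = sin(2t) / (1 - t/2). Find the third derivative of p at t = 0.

-5

Write out both Maclaurin series and multiply, keeping only the needed powers.
The coefficient of t^3 in the expansion is -5/6, so p′′′(0) = 3! * (-5/6) = -5.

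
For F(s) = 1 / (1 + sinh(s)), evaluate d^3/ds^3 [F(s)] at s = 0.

Write 1/(1+u) = 1 - u + u^2 - u^3 + ... and substitute the series for u.
From the series, [s^3] F = -7/6; multiply by 3! = 6 to get -7.

-7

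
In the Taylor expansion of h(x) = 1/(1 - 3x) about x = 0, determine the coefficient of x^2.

9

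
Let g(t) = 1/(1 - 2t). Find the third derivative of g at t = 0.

48

Use the known series and substitute for the argument.
The coefficient of t^3 in the expansion is 8, so g′′′(0) = 3! * (8) = 48.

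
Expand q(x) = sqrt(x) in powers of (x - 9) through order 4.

-5*(x - 9)^4/279936 + (x - 9)^3/3888 - (x - 9)^2/216 + (x - 9)/6 + 3

Differentiate repeatedly and evaluate at the center.
q(9) = 3
q′(9) = 1/6
q′′(9) = -1/108
q′′′(9) = 1/648
q^(4)(9) = -5/11664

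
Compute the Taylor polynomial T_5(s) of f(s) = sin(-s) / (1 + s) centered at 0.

-101*s^5/120 + 5*s^4/6 - 5*s^3/6 + s^2 - s

Take the Cauchy product of the two expansions.
f(0) = 0
f′(0) = -1
f′′(0) = 2
f′′′(0) = -5
f^(4)(0) = 20
f^(5)(0) = -101
Dividing each by k! gives the coefficients c_0, ..., c_5.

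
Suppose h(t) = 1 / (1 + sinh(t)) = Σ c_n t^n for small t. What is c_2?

Expand as Σ (-1)^k u^k with u equal to the inner function's series.

1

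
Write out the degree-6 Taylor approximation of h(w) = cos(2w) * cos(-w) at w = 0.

Take the Cauchy product of the two expansions.
[w^0] = 1;  [w^1] = 0;  [w^2] = -5/2;  [w^3] = 0;  [w^4] = 41/24;  [w^5] = 0;  [w^6] = -73/144.

-73*w^6/144 + 41*w^4/24 - 5*w^2/2 + 1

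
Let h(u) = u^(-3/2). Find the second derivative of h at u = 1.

15/4

Use the known series and substitute for the argument.
The coefficient of (u - 1)^2 in the expansion is 15/8, so h′′(1) = 2! * (15/8) = 15/4.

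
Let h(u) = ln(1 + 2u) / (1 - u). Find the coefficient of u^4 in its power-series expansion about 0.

Expand 1/(denominator) as a geometric series and multiply by the numerator's series.
h(0) = 0
h′(0) = 2
h′′(0) = 0
h′′′(0) = 16
h^(4)(0) = -32
So c_4 = h^(4)(0)/4! = -4/3.

-4/3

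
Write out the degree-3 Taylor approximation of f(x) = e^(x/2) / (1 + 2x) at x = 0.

-299*x^3/48 + 25*x^2/8 - 3*x/2 + 1

Write out both Maclaurin series and multiply, keeping only the needed powers.
f(0) = 1
f′(0) = -3/2
f′′(0) = 25/4
f′′′(0) = -299/8
The Taylor polynomial is Σ f^(k)(0)/k! · x^k.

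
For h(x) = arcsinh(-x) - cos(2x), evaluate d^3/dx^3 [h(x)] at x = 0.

Add the two expansions coefficient-wise.
From the series, [x^3] h = 1/6; multiply by 3! = 6 to get 1.

1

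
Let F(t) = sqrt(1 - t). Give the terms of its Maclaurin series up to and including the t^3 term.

-t^3/16 - t^2/8 - t/2 + 1

F(0) = 1
F′(0) = -1/2
F′′(0) = -1/4
F′′′(0) = -3/8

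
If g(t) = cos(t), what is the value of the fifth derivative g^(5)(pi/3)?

The coefficient of (t - pi/3)^5 in the expansion is -sqrt(3)/240, so g^(5)(pi/3) = 5! * (-sqrt(3)/240) = -sqrt(3)/2.

-sqrt(3)/2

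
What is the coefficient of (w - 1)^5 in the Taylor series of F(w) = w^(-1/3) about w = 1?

[(w - 1)^0] = 1;  [(w - 1)^1] = -1/3;  [(w - 1)^2] = 2/9;  [(w - 1)^3] = -14/81;  [(w - 1)^4] = 35/243;  [(w - 1)^5] = -91/729.

-91/729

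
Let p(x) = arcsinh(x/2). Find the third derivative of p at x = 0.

The coefficient of x^3 in the expansion is -1/48, so p′′′(0) = 3! * (-1/48) = -1/8.

-1/8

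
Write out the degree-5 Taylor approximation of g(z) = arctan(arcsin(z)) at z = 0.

Plug the Maclaurin series of the inner function into that of the outer and collect terms.
[z^0] = 0;  [z^1] = 1;  [z^2] = 0;  [z^3] = -1/6;  [z^4] = 0;  [z^5] = 13/120.

13*z^5/120 - z^3/6 + z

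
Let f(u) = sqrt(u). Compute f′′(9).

The coefficient of (u - 9)^2 in the expansion is -1/216, so f′′(9) = 2! * (-1/216) = -1/108.

-1/108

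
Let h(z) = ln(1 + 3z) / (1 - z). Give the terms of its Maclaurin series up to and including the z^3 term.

15*z^3/2 - 3*z^2/2 + 3*z

Expand each factor separately, then convolve coefficients.
h(0) = 0
h′(0) = 3
h′′(0) = -3
h′′′(0) = 45
Then c_k = h^(k)(0)/k! gives each Taylor coefficient.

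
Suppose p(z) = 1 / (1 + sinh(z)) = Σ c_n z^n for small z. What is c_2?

1

Use the geometric series for the reciprocal, then substitute.
p(0) = 1
p′(0) = -1
p′′(0) = 2
Dividing each by k! gives the coefficients c_0, ..., c_2.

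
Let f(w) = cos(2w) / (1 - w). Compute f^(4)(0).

-8

Multiply the numerator's expansion by the denominator's geometric series.
From the series, [w^4] f = -1/3; multiply by 4! = 24 to get -8.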